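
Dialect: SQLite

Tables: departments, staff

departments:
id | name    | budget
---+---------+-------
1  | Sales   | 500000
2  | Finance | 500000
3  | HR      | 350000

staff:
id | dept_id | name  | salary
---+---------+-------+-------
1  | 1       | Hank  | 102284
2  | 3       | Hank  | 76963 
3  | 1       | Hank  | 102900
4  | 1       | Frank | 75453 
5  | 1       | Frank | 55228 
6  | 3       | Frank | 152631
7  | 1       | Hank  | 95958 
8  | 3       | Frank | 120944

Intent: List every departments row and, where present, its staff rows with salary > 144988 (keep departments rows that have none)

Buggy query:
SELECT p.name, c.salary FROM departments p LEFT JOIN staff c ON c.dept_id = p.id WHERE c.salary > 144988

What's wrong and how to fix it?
Bug: A WHERE condition on the right-hand table after LEFT JOIN drops unmatched parents

Fix: Move the right-table condition into the ON clause so unmatched parents are kept

Corrected query:
SELECT p.name, c.salary FROM departments p LEFT JOIN staff c ON c.dept_id = p.id AND c.salary > 144988

Result:
name    | salary
--------+-------
Sales   | NULL  
Finance | NULL  
HR      | 152631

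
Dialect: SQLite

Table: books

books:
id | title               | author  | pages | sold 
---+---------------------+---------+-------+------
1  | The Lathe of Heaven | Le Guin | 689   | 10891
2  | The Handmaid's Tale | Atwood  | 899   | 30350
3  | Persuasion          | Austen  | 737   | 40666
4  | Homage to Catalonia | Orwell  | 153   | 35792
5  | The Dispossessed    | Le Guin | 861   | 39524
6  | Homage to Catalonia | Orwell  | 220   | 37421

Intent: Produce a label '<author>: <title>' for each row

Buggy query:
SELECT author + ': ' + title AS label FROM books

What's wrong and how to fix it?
Bug: SQLite uses || for string concatenation; + coerces text to numbers (yielding 0)

Fix: Use the || operator for string concatenation

Corrected query:
SELECT author || ': ' || title AS label FROM books

Result:
label                       
----------------------------
Le Guin: The Lathe of Heaven
Atwood: The Handmaid's Tale 
Austen: Persuasion          
Orwell: Homage to Catalonia 
Le Guin: The Dispossessed   
Orwell: Homage to Catalonia 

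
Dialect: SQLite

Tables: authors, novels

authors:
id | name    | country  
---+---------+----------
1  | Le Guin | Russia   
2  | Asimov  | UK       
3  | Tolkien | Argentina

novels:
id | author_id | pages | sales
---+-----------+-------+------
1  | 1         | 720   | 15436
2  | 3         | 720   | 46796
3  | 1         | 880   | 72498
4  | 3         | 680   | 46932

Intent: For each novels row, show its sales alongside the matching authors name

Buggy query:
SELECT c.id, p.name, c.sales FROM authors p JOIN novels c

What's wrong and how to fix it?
Bug: JOIN with no ON clause produces a cartesian product; every novels row pairs with every authors row

Fix: Specify the join condition linking the foreign key to the parent id

Corrected query:
SELECT c.id, p.name, c.sales FROM authors p JOIN novels c ON c.author_id = p.id

Result:
id | name    | sales
---+---------+------
1  | Le Guin | 15436
2  | Tolkien | 46796
3  | Le Guin | 72498
4  | Tolkien | 46932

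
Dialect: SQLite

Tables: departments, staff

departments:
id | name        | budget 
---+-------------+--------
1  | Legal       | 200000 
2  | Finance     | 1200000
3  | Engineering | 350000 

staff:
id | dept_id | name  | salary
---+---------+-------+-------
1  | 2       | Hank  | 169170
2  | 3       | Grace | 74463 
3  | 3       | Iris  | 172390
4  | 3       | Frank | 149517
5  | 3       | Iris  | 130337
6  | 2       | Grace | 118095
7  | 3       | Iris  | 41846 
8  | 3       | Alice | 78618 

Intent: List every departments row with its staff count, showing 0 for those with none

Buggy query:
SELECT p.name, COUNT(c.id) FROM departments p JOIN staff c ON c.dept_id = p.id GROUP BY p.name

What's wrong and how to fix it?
Bug: An inner join excludes parents with zero children

Fix: Use LEFT JOIN so parents without children still appear (COUNT(c.id) gives 0)

Corrected query:
SELECT p.name, COUNT(c.id) FROM departments p LEFT JOIN staff c ON c.dept_id = p.id GROUP BY p.name

Result:
name        | COUNT(c.id)
------------+------------
Engineering | 6          
Finance     | 2          
Legal       | 0          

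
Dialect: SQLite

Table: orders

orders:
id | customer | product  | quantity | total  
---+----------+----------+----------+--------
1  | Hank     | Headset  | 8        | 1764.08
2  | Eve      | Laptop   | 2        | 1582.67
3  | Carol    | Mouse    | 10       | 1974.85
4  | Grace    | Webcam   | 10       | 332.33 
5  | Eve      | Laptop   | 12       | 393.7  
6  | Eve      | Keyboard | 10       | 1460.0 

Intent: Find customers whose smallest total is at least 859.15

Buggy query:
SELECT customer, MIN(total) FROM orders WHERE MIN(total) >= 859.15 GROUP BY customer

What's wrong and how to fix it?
Bug: MIN() in WHERE is a misuse of aggregate

Fix: Replace WHERE with HAVING after the GROUP BY

Corrected query:
SELECT customer, MIN(total) FROM orders GROUP BY customer HAVING MIN(total) >= 859.15

Result:
customer | MIN(total)
---------+-----------
Carol    | 1974.85   
Hank     | 1764.08   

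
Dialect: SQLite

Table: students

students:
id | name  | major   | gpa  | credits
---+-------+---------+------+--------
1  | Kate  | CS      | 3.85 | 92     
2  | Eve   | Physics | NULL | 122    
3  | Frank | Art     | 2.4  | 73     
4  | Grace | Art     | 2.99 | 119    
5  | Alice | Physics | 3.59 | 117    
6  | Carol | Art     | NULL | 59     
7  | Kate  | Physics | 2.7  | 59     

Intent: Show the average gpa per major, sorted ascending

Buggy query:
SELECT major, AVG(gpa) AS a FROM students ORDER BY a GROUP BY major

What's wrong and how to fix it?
Bug: GROUP BY must precede ORDER BY

Fix: Move ORDER BY to the end, after GROUP BY

Corrected query:
SELECT major, AVG(gpa) AS a FROM students GROUP BY major ORDER BY a

Result:
major   | a    
--------+------
Art     | 2.695
Physics | 3.145
CS      | 3.85 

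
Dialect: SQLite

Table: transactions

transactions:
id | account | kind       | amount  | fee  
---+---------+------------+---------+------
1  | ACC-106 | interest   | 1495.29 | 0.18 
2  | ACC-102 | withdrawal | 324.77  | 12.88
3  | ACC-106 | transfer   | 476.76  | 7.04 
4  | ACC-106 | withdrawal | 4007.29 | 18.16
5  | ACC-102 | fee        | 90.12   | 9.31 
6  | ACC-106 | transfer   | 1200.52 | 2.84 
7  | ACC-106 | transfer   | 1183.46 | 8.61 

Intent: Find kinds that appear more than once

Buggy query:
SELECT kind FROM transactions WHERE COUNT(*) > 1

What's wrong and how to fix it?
Bug: COUNT(*) is an aggregate and cannot be used in WHERE

Fix: GROUP BY kind, then filter groups with HAVING COUNT(*) > 1

Corrected query:
SELECT kind FROM transactions GROUP BY kind HAVING COUNT(*) > 1

Result:
kind      
----------
transfer  
withdrawal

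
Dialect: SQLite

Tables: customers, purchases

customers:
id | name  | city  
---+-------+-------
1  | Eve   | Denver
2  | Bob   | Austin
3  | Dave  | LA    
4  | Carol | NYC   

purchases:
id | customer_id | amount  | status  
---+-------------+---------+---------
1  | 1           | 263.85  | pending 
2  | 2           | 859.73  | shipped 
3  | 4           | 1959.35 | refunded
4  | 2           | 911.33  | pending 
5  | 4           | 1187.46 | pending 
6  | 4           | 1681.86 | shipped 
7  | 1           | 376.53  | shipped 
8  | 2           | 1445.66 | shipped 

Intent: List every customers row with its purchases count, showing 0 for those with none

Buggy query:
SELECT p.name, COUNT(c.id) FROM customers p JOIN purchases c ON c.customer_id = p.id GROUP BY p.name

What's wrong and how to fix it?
Bug: An inner join excludes parents with zero children

Fix: Use LEFT JOIN so parents without children still appear (COUNT(c.id) gives 0)

Corrected query:
SELECT p.name, COUNT(c.id) FROM customers p LEFT JOIN purchases c ON c.customer_id = p.id GROUP BY p.name

Result:
name  | COUNT(c.id)
------+------------
Bob   | 3          
Carol | 3          
Dave  | 0          
Eve   | 2          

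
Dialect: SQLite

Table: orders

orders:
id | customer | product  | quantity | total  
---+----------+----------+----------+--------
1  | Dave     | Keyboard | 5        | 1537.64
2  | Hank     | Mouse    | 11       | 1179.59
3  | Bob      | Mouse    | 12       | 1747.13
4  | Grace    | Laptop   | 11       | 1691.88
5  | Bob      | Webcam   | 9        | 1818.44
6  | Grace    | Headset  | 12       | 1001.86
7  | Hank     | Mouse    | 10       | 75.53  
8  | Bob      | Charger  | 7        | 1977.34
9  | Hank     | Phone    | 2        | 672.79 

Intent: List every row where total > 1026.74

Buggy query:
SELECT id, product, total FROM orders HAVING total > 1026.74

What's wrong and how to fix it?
Bug: This is a non-aggregate query (no GROUP BY, no aggregates), so in SQLite the HAVING clause is invalid here; a row-level condition belongs in WHERE

Fix: Replace HAVING with WHERE since the condition applies to individual rows

Corrected query:
SELECT id, product, total FROM orders WHERE total > 1026.74

Result:
id | product  | total  
---+----------+--------
1  | Keyboard | 1537.64
2  | Mouse    | 1179.59
3  | Mouse    | 1747.13
4  | Laptop   | 1691.88
5  | Webcam   | 1818.44
8  | Charger  | 1977.34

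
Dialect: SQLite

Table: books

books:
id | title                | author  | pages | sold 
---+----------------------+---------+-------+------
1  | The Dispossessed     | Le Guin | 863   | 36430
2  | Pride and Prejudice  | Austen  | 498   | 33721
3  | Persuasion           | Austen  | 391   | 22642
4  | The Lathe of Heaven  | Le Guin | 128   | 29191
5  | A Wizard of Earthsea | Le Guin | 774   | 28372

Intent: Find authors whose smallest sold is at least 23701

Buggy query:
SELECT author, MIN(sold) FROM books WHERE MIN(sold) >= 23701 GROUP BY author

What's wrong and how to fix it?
Bug: MIN() in WHERE is a misuse of aggregate

Fix: Replace WHERE with HAVING after the GROUP BY

Corrected query:
SELECT author, MIN(sold) FROM books GROUP BY author HAVING MIN(sold) >= 23701

Result:
author  | MIN(sold)
--------+----------
Le Guin | 28372    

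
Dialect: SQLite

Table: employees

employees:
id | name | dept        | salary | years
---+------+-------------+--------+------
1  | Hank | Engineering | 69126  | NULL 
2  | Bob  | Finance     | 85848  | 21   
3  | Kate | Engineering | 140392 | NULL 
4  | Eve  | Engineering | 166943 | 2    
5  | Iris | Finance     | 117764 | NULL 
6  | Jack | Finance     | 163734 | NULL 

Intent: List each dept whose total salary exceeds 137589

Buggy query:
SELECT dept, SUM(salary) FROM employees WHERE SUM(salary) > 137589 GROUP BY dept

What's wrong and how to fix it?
Bug: SUM(salary) is an aggregate, but WHERE filters rows before aggregation

Fix: Move the aggregate condition to a HAVING clause

Corrected query:
SELECT dept, SUM(salary) FROM employees GROUP BY dept HAVING SUM(salary) > 137589

Result:
dept        | SUM(salary)
------------+------------
Engineering | 376461     
Finance     | 367346     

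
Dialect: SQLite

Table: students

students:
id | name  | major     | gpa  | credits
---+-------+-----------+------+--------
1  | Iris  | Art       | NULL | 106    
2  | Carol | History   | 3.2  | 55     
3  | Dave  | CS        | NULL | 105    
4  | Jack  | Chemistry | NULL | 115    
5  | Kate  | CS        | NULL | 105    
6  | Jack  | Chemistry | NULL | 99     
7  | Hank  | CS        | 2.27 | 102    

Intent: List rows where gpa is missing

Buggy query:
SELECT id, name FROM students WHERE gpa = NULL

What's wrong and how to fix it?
Bug: Comparing to NULL with '=' never matches; NULL = NULL is unknown, not true

Fix: Use IS NULL to test for NULL

Corrected query:
SELECT id, name FROM students WHERE gpa IS NULL

Result:
id | name
---+-----
1  | Iris
3  | Dave
4  | Jack
5  | Kate
6  | Jack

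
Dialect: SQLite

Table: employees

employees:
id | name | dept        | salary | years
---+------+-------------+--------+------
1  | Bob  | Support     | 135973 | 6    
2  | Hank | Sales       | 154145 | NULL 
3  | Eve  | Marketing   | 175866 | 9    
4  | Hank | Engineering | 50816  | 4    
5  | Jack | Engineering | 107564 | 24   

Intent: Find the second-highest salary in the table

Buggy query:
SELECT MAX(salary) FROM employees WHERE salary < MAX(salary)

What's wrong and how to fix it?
Bug: The inner MAX is an aggregate inside WHERE, which is not allowed

Fix: Compute the overall MAX in a subquery, then take MAX of rows below it

Corrected query:
SELECT MAX(salary) FROM employees WHERE salary < (SELECT MAX(salary) FROM employees)

Result:
MAX(salary)
-----------
154145     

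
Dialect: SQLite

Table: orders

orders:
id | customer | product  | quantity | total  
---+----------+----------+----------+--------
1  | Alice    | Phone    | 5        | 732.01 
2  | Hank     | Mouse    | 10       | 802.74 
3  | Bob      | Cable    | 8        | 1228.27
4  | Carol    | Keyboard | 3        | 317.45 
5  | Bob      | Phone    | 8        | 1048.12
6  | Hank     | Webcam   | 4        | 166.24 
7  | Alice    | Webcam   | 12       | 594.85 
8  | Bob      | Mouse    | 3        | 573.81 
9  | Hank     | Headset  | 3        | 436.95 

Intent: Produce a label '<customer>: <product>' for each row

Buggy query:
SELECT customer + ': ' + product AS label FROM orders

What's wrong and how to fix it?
Bug: SQLite uses || for string concatenation; + coerces text to numbers (yielding 0)

Fix: Replace + with || to concatenate text

Corrected query:
SELECT customer || ': ' || product AS label FROM orders

Result:
label          
---------------
Alice: Phone   
Hank: Mouse    
Bob: Cable     
Carol: Keyboard
Bob: Phone     
Hank: Webcam   
Alice: Webcam  
Bob: Mouse     
Hank: Headset  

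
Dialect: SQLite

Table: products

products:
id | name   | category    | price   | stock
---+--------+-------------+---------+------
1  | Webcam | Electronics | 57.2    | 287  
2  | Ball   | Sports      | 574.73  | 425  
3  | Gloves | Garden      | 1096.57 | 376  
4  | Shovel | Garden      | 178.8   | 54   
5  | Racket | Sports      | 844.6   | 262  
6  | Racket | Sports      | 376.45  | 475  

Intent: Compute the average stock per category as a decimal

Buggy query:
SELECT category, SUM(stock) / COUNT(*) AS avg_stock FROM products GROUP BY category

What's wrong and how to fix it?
Bug: SUM(stock) and COUNT(*) are both integers; the division truncates the fractional part

Fix: Cast one side to REAL so the division keeps the fractional part

Corrected query:
SELECT category, SUM(stock) * 1.0 / COUNT(*) AS avg_stock FROM products GROUP BY category

Result:
category    | avg_stock 
------------+-----------
Electronics | 287       
Garden      | 215       
Sports      | 387.333333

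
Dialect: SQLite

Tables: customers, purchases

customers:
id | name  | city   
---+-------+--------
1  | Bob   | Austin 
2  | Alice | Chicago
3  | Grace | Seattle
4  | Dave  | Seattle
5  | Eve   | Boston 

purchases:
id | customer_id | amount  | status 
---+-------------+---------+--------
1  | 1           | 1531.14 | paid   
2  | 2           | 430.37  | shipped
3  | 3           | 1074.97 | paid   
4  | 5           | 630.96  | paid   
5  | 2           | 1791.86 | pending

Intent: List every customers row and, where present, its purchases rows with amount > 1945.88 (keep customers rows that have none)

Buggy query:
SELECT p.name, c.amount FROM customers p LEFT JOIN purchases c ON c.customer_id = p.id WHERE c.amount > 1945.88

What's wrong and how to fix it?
Bug: A WHERE condition on the right-hand table after LEFT JOIN drops unmatched parents

Fix: Put 'c.amount > 1945.88' in the JOIN's ON clause instead of WHERE

Corrected query:
SELECT p.name, c.amount FROM customers p LEFT JOIN purchases c ON c.customer_id = p.id AND c.amount > 1945.88

Result:
name  | amount
------+-------
Bob   | NULL  
Alice | NULL  
Grace | NULL  
Dave  | NULL  
Eve   | NULL  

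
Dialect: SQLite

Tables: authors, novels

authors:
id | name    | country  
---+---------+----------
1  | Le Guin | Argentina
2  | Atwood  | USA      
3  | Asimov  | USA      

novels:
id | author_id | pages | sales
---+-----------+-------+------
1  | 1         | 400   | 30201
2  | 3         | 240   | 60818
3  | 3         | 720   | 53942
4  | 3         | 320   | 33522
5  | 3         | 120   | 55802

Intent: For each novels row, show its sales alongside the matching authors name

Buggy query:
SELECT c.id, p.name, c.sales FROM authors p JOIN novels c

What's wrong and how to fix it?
Bug: Missing join condition: each novels row is matched to all authors rows instead of just its own

Fix: Specify the join condition linking the foreign key to the parent id

Corrected query:
SELECT c.id, p.name, c.sales FROM authors p JOIN novels c ON c.author_id = p.id

Result:
id | name    | sales
---+---------+------
1  | Le Guin | 30201
2  | Asimov  | 60818
3  | Asimov  | 53942
4  | Asimov  | 33522
5  | Asimov  | 55802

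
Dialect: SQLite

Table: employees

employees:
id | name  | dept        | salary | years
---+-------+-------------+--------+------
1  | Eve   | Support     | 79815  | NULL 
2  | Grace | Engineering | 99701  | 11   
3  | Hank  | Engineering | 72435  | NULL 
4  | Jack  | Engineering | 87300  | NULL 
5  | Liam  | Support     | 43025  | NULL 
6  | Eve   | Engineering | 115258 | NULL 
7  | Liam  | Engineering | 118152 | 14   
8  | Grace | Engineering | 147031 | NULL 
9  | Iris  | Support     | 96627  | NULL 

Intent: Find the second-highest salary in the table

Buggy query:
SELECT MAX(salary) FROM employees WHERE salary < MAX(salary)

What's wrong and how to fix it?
Bug: MAX(salary) on the right of the comparison is an aggregate-in-WHERE error

Fix: Compute the overall MAX in a subquery, then take MAX of rows below it

Corrected query:
SELECT MAX(salary) FROM employees WHERE salary < (SELECT MAX(salary) FROM employees)

Result:
MAX(salary)
-----------
118152     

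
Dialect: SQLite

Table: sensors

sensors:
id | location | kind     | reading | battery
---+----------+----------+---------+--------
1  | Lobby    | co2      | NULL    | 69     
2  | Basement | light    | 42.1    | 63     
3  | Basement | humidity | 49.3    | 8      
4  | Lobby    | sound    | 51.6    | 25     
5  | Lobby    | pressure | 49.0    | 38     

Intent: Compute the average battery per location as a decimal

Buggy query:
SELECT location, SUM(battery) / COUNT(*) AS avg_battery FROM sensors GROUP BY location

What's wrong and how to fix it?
Bug: Both operands are integers, so '/' performs integer division and truncates

Fix: Multiply by 1.0 (or CAST to REAL) to force floating-point division

Corrected query:
SELECT location, SUM(battery) * 1.0 / COUNT(*) AS avg_battery FROM sensors GROUP BY location

Result:
location | avg_battery
---------+------------
Basement | 35.5       
Lobby    | 44         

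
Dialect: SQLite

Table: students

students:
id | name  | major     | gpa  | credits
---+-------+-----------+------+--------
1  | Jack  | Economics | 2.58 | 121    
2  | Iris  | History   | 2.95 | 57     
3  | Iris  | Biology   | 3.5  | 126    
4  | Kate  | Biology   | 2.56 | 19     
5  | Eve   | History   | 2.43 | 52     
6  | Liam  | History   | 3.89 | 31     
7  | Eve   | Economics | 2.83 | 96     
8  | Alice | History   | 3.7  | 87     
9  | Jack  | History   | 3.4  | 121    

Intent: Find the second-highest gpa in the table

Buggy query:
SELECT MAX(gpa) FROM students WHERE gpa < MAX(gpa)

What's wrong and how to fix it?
Bug: MAX(gpa) on the right of the comparison is an aggregate-in-WHERE error

Fix: Compute the overall MAX in a subquery, then take MAX of rows below it

Corrected query:
SELECT MAX(gpa) FROM students WHERE gpa < (SELECT MAX(gpa) FROM students)

Result:
MAX(gpa)
--------
3.7     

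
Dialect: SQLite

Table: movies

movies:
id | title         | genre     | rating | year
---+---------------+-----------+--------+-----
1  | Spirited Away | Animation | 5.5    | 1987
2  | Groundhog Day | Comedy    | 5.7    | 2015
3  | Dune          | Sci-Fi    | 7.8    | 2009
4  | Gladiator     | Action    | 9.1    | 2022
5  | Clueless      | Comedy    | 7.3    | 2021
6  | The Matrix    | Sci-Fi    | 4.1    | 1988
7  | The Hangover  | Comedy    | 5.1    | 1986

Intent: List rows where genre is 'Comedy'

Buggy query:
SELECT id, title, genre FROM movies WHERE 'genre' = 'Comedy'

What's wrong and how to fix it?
Bug: 'genre' in single quotes is a string literal, not the column; the comparison is literal-vs-literal and never true

Fix: Remove the quotes around the column name (or use double quotes for an identifier)

Corrected query:
SELECT id, title, genre FROM movies WHERE genre = 'Comedy'

Result:
id | title         | genre 
---+---------------+-------
2  | Groundhog Day | Comedy
5  | Clueless      | Comedy
7  | The Hangover  | Comedy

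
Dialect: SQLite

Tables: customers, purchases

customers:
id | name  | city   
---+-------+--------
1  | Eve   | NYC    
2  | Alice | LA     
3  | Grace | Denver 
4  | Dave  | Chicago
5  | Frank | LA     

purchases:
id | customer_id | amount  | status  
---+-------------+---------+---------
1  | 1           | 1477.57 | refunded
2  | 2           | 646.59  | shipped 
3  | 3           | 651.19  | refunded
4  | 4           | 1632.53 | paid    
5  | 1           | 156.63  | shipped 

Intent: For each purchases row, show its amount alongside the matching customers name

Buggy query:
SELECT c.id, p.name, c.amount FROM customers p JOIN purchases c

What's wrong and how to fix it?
Bug: JOIN with no ON clause produces a cartesian product; every purchases row pairs with every customers row

Fix: Add ON c.customer_id = p.id to the JOIN

Corrected query:
SELECT c.id, p.name, c.amount FROM customers p JOIN purchases c ON c.customer_id = p.id

Result:
id | name  | amount 
---+-------+--------
1  | Eve   | 1477.57
2  | Alice | 646.59 
3  | Grace | 651.19 
4  | Dave  | 1632.53
5  | Eve   | 156.63 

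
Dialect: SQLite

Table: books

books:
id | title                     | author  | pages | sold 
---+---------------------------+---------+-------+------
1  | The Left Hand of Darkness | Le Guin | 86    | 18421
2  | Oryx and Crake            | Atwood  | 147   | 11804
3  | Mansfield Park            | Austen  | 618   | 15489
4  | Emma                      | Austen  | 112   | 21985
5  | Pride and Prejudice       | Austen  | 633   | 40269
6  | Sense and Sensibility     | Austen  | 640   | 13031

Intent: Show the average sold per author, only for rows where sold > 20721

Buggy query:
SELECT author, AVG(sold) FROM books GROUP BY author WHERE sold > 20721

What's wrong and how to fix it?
Bug: WHERE cannot follow GROUP BY

Fix: Place WHERE between FROM and GROUP BY

Corrected query:
SELECT author, AVG(sold) FROM books WHERE sold > 20721 GROUP BY author

Result:
author | AVG(sold)
-------+----------
Austen | 31127    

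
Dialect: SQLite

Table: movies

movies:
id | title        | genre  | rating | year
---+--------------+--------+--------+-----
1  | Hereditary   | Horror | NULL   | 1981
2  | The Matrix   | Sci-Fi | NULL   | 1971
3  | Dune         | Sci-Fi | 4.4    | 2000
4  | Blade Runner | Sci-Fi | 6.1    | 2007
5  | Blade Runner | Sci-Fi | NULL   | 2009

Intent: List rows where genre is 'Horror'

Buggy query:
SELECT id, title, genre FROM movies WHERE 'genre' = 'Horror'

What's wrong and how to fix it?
Bug: Single quotes denote string literals in SQL; the column name is being compared as a constant string

Fix: Reference the column as genre without single quotes

Corrected query:
SELECT id, title, genre FROM movies WHERE genre = 'Horror'

Result:
id | title      | genre 
---+------------+-------
1  | Hereditary | Horror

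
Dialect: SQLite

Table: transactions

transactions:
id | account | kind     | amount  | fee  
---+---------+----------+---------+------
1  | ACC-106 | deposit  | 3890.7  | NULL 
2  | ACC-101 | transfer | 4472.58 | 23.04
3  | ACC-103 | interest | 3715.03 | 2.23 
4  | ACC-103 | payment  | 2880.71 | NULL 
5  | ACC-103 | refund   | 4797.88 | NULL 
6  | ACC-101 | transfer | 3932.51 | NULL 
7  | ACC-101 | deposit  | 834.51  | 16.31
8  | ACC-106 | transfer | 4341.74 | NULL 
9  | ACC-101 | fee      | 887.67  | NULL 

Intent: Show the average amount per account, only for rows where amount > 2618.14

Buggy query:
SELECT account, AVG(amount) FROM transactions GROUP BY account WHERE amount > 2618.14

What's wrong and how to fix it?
Bug: WHERE cannot follow GROUP BY

Fix: Move the WHERE clause before GROUP BY

Corrected query:
SELECT account, AVG(amount) FROM transactions WHERE amount > 2618.14 GROUP BY account

Result:
account | AVG(amount)
--------+------------
ACC-101 | 4202.545   
ACC-103 | 3797.873333
ACC-106 | 4116.22    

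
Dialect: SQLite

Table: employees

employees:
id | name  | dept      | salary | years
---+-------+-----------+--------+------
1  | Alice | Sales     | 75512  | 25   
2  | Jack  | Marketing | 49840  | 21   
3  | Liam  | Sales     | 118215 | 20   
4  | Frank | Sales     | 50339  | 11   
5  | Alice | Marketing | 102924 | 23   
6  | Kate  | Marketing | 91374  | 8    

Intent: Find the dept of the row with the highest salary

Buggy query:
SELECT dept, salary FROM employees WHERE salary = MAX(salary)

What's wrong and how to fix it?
Bug: MAX(salary) is an aggregate and cannot be used directly in WHERE

Fix: Use a subquery: WHERE salary = (SELECT MAX(salary) FROM employees)

Corrected query:
SELECT dept, salary FROM employees WHERE salary = (SELECT MAX(salary) FROM employees)

Result:
dept  | salary
------+-------
Sales | 118215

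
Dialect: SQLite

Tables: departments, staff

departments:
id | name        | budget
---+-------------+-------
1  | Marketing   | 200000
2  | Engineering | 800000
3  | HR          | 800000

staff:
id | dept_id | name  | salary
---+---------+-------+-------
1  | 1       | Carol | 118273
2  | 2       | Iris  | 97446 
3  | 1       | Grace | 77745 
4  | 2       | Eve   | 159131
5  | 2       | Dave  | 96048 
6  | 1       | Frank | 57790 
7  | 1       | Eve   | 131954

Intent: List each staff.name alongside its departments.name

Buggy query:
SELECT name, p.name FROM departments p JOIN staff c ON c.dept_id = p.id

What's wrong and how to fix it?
Bug: 'name' exists in both joined tables, so the database can't tell which one is meant

Fix: Qualify the column with its table alias (c.name)

Corrected query:
SELECT c.name, p.name FROM departments p JOIN staff c ON c.dept_id = p.id

Result:
name  | name       
------+------------
Carol | Marketing  
Iris  | Engineering
Grace | Marketing  
Eve   | Engineering
Dave  | Engineering
Frank | Marketing  
Eve   | Marketing  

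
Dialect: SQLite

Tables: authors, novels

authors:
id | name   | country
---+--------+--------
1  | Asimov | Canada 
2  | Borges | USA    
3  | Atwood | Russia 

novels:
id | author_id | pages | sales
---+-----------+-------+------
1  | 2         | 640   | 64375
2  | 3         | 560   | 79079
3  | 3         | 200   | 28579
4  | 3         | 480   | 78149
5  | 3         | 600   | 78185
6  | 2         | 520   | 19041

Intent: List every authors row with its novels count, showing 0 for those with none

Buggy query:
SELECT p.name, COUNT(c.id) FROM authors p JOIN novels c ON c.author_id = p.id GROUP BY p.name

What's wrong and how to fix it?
Bug: INNER JOIN drops authors rows that have no matching novels rows

Fix: Switch to LEFT JOIN to retain unmatched parent rows

Corrected query:
SELECT p.name, COUNT(c.id) FROM authors p LEFT JOIN novels c ON c.author_id = p.id GROUP BY p.name

Result:
name   | COUNT(c.id)
-------+------------
Asimov | 0          
Atwood | 4          
Borges | 2          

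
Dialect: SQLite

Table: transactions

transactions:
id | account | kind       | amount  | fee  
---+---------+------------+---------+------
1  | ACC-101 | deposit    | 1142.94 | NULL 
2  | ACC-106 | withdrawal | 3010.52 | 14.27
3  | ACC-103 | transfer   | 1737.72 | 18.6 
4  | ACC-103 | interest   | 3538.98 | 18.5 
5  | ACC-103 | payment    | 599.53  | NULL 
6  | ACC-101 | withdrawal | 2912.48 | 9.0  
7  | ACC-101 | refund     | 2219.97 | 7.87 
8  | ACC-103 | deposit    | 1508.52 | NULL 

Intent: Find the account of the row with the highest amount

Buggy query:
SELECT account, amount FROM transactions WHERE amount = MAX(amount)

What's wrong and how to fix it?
Bug: WHERE is evaluated per row; an aggregate over the whole table isn't defined there

Fix: Wrap MAX in a scalar subquery so WHERE compares against a single value

Corrected query:
SELECT account, amount FROM transactions WHERE amount = (SELECT MAX(amount) FROM transactions)

Result:
account | amount 
--------+--------
ACC-103 | 3538.98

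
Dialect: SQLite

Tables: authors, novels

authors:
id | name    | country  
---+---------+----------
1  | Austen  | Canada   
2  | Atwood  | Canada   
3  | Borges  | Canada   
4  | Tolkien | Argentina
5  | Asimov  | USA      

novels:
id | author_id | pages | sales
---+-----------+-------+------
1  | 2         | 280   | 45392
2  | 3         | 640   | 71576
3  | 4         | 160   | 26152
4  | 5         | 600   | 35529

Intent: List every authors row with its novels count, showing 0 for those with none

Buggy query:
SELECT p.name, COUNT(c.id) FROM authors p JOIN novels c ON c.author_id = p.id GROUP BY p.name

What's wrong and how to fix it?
Bug: An inner join excludes parents with zero children

Fix: Use LEFT JOIN so parents without children still appear (COUNT(c.id) gives 0)

Corrected query:
SELECT p.name, COUNT(c.id) FROM authors p LEFT JOIN novels c ON c.author_id = p.id GROUP BY p.name

Result:
name    | COUNT(c.id)
--------+------------
Asimov  | 1          
Atwood  | 1          
Austen  | 0          
Borges  | 1          
Tolkien | 1          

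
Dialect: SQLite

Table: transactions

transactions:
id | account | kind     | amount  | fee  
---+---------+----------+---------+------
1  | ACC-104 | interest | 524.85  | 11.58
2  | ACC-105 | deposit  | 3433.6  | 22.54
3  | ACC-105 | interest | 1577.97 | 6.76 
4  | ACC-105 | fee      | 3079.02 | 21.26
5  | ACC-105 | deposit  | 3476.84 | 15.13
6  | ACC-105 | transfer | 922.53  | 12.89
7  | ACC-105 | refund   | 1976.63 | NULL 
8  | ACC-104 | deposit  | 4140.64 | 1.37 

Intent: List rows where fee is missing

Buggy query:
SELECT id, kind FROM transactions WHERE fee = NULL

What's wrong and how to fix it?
Bug: '= NULL' is always unknown in SQL three-valued logic, so no rows match

Fix: Use IS NULL to test for NULL

Corrected query:
SELECT id, kind FROM transactions WHERE fee IS NULL

Result:
id | kind  
---+-------
7  | refund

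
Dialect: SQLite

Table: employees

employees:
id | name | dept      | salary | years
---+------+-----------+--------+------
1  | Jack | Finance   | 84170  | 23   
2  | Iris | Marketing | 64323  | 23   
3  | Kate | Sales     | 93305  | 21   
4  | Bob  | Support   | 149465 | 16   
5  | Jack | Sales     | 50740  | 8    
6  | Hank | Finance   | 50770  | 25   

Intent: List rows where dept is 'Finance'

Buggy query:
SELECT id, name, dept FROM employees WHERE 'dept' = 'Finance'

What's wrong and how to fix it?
Bug: Single quotes denote string literals in SQL; the column name is being compared as a constant string

Fix: Remove the quotes around the column name (or use double quotes for an identifier)

Corrected query:
SELECT id, name, dept FROM employees WHERE dept = 'Finance'

Result:
id | name | dept   
---+------+--------
1  | Jack | Finance
6  | Hank | Finance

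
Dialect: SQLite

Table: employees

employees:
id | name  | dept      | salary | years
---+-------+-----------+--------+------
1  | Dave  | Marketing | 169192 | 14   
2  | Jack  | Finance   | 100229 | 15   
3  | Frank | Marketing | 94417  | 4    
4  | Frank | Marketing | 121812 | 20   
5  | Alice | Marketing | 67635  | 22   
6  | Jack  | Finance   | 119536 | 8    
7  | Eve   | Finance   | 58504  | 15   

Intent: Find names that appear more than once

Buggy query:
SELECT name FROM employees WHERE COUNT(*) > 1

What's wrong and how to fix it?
Bug: WHERE can't reference COUNT(*); aggregates are computed after WHERE

Fix: Group first, then use HAVING for the count condition

Corrected query:
SELECT name FROM employees GROUP BY name HAVING COUNT(*) > 1

Result:
name 
-----
Frank
Jack 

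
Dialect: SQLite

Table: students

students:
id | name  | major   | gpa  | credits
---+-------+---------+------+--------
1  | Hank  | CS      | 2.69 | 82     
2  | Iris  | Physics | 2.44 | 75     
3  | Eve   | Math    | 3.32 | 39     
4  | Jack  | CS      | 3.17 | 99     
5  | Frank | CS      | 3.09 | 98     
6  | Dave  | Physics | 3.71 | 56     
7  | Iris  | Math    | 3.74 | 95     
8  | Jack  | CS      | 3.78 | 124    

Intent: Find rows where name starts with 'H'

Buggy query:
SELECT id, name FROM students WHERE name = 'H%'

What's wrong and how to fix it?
Bug: '=' compares the literal string including the % character; pattern matching needs LIKE

Fix: Replace '=' with LIKE so 'H%' is treated as a pattern

Corrected query:
SELECT id, name FROM students WHERE name LIKE 'H%'

Result:
id | name
---+-----
1  | Hank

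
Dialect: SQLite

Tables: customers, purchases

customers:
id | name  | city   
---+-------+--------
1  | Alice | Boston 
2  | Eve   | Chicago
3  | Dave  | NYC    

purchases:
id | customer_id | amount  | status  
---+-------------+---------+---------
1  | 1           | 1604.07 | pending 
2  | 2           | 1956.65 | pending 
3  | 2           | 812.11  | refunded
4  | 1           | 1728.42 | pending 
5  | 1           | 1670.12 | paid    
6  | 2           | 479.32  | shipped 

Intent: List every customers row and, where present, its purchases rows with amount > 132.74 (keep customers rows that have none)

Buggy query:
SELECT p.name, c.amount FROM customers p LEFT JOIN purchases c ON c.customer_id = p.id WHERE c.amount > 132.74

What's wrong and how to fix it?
Bug: Filtering c.amount in WHERE discards the NULL rows produced by LEFT JOIN, turning it into an inner join

Fix: Move the right-table condition into the ON clause so unmatched parents are kept

Corrected query:
SELECT p.name, c.amount FROM customers p LEFT JOIN purchases c ON c.customer_id = p.id AND c.amount > 132.74

Result:
name  | amount 
------+--------
Alice | 1604.07
Alice | 1670.12
Alice | 1728.42
Eve   | 479.32 
Eve   | 812.11 
Eve   | 1956.65
Dave  | NULL   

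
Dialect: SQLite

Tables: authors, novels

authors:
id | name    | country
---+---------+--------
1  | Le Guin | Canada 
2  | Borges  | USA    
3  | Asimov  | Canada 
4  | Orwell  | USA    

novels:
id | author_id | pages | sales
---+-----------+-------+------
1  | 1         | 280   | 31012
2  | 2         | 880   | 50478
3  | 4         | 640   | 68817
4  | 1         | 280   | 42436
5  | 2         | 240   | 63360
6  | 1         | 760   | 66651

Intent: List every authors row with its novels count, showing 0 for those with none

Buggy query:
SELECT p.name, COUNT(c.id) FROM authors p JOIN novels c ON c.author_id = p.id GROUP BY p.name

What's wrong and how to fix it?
Bug: INNER JOIN drops authors rows that have no matching novels rows

Fix: Use LEFT JOIN so parents without children still appear (COUNT(c.id) gives 0)

Corrected query:
SELECT p.name, COUNT(c.id) FROM authors p LEFT JOIN novels c ON c.author_id = p.id GROUP BY p.name

Result:
name    | COUNT(c.id)
--------+------------
Asimov  | 0          
Borges  | 2          
Le Guin | 3          
Orwell  | 1          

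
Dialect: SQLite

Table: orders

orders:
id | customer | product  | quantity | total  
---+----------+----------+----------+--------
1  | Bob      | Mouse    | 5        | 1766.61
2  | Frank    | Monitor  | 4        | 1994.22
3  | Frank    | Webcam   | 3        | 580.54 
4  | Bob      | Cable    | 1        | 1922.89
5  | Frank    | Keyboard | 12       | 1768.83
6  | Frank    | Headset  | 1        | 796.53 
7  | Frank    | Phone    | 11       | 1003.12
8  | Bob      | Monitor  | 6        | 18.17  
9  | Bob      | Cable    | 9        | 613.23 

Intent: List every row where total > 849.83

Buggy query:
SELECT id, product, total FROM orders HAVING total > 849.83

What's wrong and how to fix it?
Bug: This is a non-aggregate query (no GROUP BY, no aggregates), so in SQLite the HAVING clause is invalid here; a row-level condition belongs in WHERE

Fix: Use WHERE for row-level filtering

Corrected query:
SELECT id, product, total FROM orders WHERE total > 849.83

Result:
id | product  | total  
---+----------+--------
1  | Mouse    | 1766.61
2  | Monitor  | 1994.22
4  | Cable    | 1922.89
5  | Keyboard | 1768.83
7  | Phone    | 1003.12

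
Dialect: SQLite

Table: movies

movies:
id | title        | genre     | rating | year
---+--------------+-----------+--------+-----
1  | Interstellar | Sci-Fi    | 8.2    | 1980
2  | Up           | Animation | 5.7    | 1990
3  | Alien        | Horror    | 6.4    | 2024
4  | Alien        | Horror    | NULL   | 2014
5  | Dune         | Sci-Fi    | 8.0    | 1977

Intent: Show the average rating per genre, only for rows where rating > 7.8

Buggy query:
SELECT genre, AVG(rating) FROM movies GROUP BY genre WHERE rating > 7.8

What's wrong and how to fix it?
Bug: Row-level WHERE must come before GROUP BY in the clause order

Fix: Place WHERE between FROM and GROUP BY

Corrected query:
SELECT genre, AVG(rating) FROM movies WHERE rating > 7.8 GROUP BY genre

Result:
genre  | AVG(rating)
-------+------------
Sci-Fi | 8.1        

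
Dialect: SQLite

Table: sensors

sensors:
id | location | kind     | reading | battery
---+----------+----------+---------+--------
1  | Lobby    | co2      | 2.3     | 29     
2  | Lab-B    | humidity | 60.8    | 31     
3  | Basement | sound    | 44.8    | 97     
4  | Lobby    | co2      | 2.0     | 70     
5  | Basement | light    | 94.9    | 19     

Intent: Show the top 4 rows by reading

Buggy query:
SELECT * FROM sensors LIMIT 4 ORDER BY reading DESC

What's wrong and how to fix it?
Bug: ORDER BY cannot follow LIMIT; LIMIT is the final clause

Fix: Sort with ORDER BY, then apply LIMIT

Corrected query:
SELECT * FROM sensors ORDER BY reading DESC LIMIT 4

Result:
id | location | kind     | reading | battery
---+----------+----------+---------+--------
5  | Basement | light    | 94.9    | 19     
2  | Lab-B    | humidity | 60.8    | 31     
3  | Basement | sound    | 44.8    | 97     
1  | Lobby    | co2      | 2.3     | 29     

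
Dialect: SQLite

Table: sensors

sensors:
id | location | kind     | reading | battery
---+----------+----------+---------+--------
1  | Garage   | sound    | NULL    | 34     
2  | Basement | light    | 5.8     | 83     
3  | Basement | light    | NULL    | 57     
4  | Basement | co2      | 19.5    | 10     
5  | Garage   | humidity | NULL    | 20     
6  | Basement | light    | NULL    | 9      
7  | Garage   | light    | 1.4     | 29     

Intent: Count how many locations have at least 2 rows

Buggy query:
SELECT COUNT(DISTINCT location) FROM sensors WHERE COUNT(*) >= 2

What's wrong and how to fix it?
Bug: COUNT(*) cannot appear in WHERE; the per-group count doesn't exist yet

Fix: Group first with HAVING COUNT(*) >= 2, then COUNT the resulting groups

Corrected query:
SELECT COUNT(*) FROM (SELECT location FROM sensors GROUP BY location HAVING COUNT(*) >= 2)

Result:
COUNT(*)
--------
2       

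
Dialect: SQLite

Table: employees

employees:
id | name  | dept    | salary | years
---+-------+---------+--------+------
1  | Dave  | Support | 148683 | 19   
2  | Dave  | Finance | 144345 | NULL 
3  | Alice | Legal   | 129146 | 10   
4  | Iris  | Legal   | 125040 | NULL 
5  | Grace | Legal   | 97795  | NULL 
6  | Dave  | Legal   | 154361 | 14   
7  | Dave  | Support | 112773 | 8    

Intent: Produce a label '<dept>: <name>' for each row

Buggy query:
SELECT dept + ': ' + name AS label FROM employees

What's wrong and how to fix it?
Bug: SQLite uses || for string concatenation; + coerces text to numbers (yielding 0)

Fix: Use the || operator for string concatenation

Corrected query:
SELECT dept || ': ' || name AS label FROM employees

Result:
label        
-------------
Support: Dave
Finance: Dave
Legal: Alice 
Legal: Iris  
Legal: Grace 
Legal: Dave  
Support: Dave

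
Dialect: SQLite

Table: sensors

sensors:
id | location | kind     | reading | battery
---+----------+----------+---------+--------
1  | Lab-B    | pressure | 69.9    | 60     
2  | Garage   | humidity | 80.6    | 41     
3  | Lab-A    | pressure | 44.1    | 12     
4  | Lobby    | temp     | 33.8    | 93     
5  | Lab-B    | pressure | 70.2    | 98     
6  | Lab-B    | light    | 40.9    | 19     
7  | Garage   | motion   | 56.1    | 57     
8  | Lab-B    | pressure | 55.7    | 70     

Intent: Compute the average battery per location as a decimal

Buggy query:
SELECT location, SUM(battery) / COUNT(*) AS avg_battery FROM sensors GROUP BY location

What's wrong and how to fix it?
Bug: SUM(battery) and COUNT(*) are both integers; the division truncates the fractional part

Fix: Cast one side to REAL so the division keeps the fractional part

Corrected query:
SELECT location, SUM(battery) * 1.0 / COUNT(*) AS avg_battery FROM sensors GROUP BY location

Result:
location | avg_battery
---------+------------
Garage   | 49         
Lab-A    | 12         
Lab-B    | 61.75      
Lobby    | 93         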